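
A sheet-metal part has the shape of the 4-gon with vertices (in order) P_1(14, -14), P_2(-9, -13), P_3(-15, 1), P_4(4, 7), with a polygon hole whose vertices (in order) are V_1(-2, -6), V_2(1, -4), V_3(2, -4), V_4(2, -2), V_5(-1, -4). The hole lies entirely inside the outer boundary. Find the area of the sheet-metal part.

Outer boundary:
Σ = (-308) + (-204) + (-109) + (-154) = -775
Area = |Σ|/2 = 387.5.
Hole:
Apply Gauss's area formula: 2A = Σ (x_i·y_{i+1} − x_{i+1}·y_i), indices taken mod 5.
Σ = (14) + (4) + (4) + (-10) + (-2) = 10
Area = |Σ|/2 = 5.
Net area = 387.5 − 5 = 382.5.

382.5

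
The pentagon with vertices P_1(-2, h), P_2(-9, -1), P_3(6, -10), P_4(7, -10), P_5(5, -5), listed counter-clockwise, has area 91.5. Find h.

Write out the shoelace sum; only the two edges meeting at P_1 involve h:
2·Area = [(5·h − (-2)·(-5)) + ((-2)·(-1) − (-9)·h)] + 121
       = 14·h + 113 = 183
⇒ h = 5.

5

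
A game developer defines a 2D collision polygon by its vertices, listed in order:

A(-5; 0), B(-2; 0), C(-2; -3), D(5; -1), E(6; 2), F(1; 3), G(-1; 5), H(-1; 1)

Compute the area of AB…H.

36

Apply the surveyor's formula: 2A = Σ (x_i·y_{i+1} − x_{i+1}·y_i), indices taken mod 8.
Σ = (0) + (6) + (17) + (16) + (16) + (8) + (4) + (5) = 72
Area = |Σ|/2 = 36.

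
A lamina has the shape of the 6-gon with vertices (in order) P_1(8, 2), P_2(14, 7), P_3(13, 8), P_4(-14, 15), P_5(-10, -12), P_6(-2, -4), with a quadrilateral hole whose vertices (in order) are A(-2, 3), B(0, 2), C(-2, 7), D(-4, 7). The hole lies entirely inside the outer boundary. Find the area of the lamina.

Outer boundary:
Apply Gauss's area formula: 2A = Σ (x_i·y_{i+1} − x_{i+1}·y_i), indices taken mod 6.
Σ = (28) + (21) + (307) + (318) + (16) + (28) = 718
Area = |Σ|/2 = 359.
Hole:
Σ = (-4) + (4) + (14) + (2) = 16
Area = |Σ|/2 = 8.
Net area = 359 − 8 = 351.

351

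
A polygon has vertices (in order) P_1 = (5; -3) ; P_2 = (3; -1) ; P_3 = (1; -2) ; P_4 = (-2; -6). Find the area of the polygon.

Apply the surveyor's formula: 2A = Σ (x_i·y_{i+1} − x_{i+1}·y_i), indices taken mod 4.
Σ = (4) + (-5) + (-10) + (36) = 25
Area = |Σ|/2 = 12.5.

12.5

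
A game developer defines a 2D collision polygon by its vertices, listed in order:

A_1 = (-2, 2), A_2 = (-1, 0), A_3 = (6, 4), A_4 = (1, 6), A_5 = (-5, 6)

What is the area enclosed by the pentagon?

Σ = (2) + (-4) + (32) + (36) + (2) = 68
Area = |Σ|/2 = 34.

34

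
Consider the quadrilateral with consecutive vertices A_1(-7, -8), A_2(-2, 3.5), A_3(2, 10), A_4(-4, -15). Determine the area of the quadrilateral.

65.25

A_1→A_2: (-7)(3.5) − (-2)(-8) = -40.5
A_2→A_3: (-2)(10) − (2)(3.5) = -27
A_3→A_4: (2)(-15) − (-4)(10) = 10
A_4→A_1: (-4)(-8) − (-7)(-15) = -73
Σ = -130.5
Area = |Σ|/2 = 65.25.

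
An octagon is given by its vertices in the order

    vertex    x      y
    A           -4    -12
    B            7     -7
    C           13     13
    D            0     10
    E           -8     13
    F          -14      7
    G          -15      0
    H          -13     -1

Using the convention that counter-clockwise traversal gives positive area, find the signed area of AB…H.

451

Σ = (112) + (182) + (130) + (80) + (126) + (105) + (15) + (152) = 902
Signed area = Σ/2 = 451 (positive ⇒ counter-clockwise traversal).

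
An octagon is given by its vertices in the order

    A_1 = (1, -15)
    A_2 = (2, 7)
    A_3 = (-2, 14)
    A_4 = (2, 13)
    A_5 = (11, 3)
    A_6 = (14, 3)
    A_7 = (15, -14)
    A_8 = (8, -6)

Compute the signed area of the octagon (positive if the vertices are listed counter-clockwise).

-227

Apply the surveyor's formula: 2A = Σ (x_i·y_{i+1} − x_{i+1}·y_i), indices taken mod 8.
A_1→A_2: (1)(7) − (2)(-15) = 37
A_2→A_3: (2)(14) − (-2)(7) = 42
A_3→A_4: (-2)(13) − (2)(14) = -54
A_4→A_5: (2)(3) − (11)(13) = -137
A_5→A_6: (11)(3) − (14)(3) = -9
A_6→A_7: (14)(-14) − (15)(3) = -241
A_7→A_8: (15)(-6) − (8)(-14) = 22
A_8→A_1: (8)(-15) − (1)(-6) = -114
Σ = -454
Signed area = Σ/2 = -227 (negative ⇒ clockwise traversal).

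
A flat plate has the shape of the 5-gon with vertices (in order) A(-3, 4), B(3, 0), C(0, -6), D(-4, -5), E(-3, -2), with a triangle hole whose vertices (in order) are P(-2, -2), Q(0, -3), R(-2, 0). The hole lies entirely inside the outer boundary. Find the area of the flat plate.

37.5

Outer boundary:
Apply the shoelace formula: 2A = Σ (x_i·y_{i+1} − x_{i+1}·y_i), indices taken mod 5.
Σ = (-12) + (-18) + (-24) + (-7) + (-18) = -79
Area = |Σ|/2 = 39.5.
Hole:
Apply the shoelace formula: 2A = Σ (x_i·y_{i+1} − x_{i+1}·y_i), indices taken mod 3.
Σ = (6) + (-6) + (4) = 4
Area = |Σ|/2 = 2.
Net area = 39.5 − 2 = 37.5.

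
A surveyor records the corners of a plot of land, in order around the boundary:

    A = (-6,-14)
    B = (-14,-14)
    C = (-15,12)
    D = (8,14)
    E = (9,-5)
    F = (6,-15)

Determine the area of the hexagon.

Σ = (-112) + (-378) + (-306) + (-166) + (-105) + (-174) = -1241
Area = |Σ|/2 = 620.5.

620.5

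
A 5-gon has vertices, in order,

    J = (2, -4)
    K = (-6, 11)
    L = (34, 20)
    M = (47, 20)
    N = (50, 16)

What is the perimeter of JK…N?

128

|JK| = √((-8)² + (15)²) = √289 = 17
|KL| = √((40)² + (9)²) = √1681 = 41
|LM| = √((13)² + (0)²) = √169 = 13
|MN| = √((3)² + (-4)²) = √25 = 5
|NJ| = √((-48)² + (-20)²) = √2704 = 52
Perimeter = 17 + 41 + 13 + 5 + 52 = 128.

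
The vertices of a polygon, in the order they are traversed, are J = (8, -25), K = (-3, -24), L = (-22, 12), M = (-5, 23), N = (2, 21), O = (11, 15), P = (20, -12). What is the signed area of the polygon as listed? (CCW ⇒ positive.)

Σ = (-267) + (-564) + (-446) + (-151) + (-201) + (-432) + (-404) = -2465
Signed area = Σ/2 = -1232.5 (negative ⇒ clockwise traversal).

-1232.5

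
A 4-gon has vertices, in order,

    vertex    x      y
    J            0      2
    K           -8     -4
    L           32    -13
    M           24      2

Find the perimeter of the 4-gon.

|JK| = √((-8)² + (-6)²) = √100 = 10
|KL| = √((40)² + (-9)²) = √1681 = 41
|LM| = √((-8)² + (15)²) = √289 = 17
|MJ| = √((-24)² + (0)²) = √576 = 24
Perimeter = 10 + 41 + 17 + 24 = 92.

92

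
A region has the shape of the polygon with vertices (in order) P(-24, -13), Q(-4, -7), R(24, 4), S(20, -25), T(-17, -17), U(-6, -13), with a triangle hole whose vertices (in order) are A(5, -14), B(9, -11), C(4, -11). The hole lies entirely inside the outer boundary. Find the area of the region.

638.5

Outer boundary:
Apply the shoelace formula: 2A = Σ (x_i·y_{i+1} − x_{i+1}·y_i), indices taken mod 6.
Σ = (116) + (152) + (-680) + (-765) + (119) + (-234) = -1292
Area = |Σ|/2 = 646.
Hole:
Apply the shoelace formula: 2A = Σ (x_i·y_{i+1} − x_{i+1}·y_i), indices taken mod 3.
Cross-terms: 71, -55, -1  ⇒  Σ = 15
Area = |Σ|/2 = 7.5.
Net area = 646 − 7.5 = 638.5.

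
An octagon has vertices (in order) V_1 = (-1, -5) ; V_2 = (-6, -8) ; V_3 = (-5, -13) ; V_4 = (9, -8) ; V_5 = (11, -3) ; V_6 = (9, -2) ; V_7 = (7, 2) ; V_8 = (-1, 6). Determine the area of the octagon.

163

Apply Gauss's area formula: 2A = Σ (x_i·y_{i+1} − x_{i+1}·y_i), indices taken mod 8.
Cross-terms: -22, 38, 157, 61, 5, 32, 44, 11  ⇒  Σ = 326
Area = |Σ|/2 = 163.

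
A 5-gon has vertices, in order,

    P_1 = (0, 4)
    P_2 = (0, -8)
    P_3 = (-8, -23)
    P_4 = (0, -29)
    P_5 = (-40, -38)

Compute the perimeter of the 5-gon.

|P_1P_2| = √((0)² + (-12)²) = √144 = 12
|P_2P_3| = √((-8)² + (-15)²) = √289 = 17
|P_3P_4| = √((8)² + (-6)²) = √100 = 10
|P_4P_5| = √((-40)² + (-9)²) = √1681 = 41
|P_5P_1| = √((40)² + (42)²) = √3364 = 58
Perimeter = 12 + 17 + 10 + 41 + 58 = 138.

138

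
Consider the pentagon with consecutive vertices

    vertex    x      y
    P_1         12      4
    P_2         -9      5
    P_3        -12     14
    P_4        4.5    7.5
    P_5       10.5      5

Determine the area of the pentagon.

98.625

P_1→P_2: (12)(5) − (-9)(4) = 96
P_2→P_3: (-9)(14) − (-12)(5) = -66
P_3→P_4: (-12)(7.5) − (4.5)(14) = -153
P_4→P_5: (4.5)(5) − (10.5)(7.5) = -56.25
P_5→P_1: (10.5)(4) − (12)(5) = -18
Σ = -197.25
Area = |Σ|/2 = 98.625.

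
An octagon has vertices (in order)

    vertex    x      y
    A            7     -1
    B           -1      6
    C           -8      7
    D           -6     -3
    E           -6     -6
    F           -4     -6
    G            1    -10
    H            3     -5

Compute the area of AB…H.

140.5

Σ = (41) + (41) + (66) + (18) + (12) + (46) + (25) + (32) = 281
Area = |Σ|/2 = 140.5.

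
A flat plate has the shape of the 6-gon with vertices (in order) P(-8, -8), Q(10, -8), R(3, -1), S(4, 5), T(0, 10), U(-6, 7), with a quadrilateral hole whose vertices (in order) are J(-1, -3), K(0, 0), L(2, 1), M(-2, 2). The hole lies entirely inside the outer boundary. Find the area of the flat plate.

183.5

Outer boundary:
Apply the surveyor's formula: 2A = Σ (x_i·y_{i+1} − x_{i+1}·y_i), indices taken mod 6.
Σ = (144) + (14) + (19) + (40) + (60) + (104) = 381
Area = |Σ|/2 = 190.5.
Hole:
Σ = (0) + (0) + (6) + (8) = 14
Area = |Σ|/2 = 7.
Net area = 190.5 − 7 = 183.5.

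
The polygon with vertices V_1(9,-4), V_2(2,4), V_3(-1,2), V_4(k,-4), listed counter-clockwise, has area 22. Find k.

8

The doubled signed area Σ (x_i y_{i+1} − x_{i+1} y_i) is linear in k.
With k=0 it equals 92; the coefficient of k is -6 (from the two edges through V_4).
So -6·k + 92 = 2·22 = 44 ⇒ k = 8.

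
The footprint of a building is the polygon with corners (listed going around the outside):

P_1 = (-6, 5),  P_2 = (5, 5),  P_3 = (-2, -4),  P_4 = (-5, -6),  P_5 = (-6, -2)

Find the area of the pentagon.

Apply the shoelace (surveyor's) formula: 2A = Σ (x_i·y_{i+1} − x_{i+1}·y_i), indices taken mod 5.
Σ = (-55) + (-10) + (-8) + (-26) + (-42) = -141
Area = |Σ|/2 = 70.5.

70.5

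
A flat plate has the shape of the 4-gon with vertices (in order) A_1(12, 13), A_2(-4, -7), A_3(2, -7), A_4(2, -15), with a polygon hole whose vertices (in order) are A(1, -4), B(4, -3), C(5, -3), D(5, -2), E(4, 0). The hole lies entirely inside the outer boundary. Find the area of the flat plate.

93.5

Outer boundary:
Σ = (-32) + (42) + (-16) + (206) = 200
Area = |Σ|/2 = 100.
Hole:
Apply the surveyor's formula: 2A = Σ (x_i·y_{i+1} − x_{i+1}·y_i), indices taken mod 5.
Cross-terms: 13, 3, 5, 8, -16  ⇒  Σ = 13
Area = |Σ|/2 = 6.5.
Net area = 100 − 6.5 = 93.5.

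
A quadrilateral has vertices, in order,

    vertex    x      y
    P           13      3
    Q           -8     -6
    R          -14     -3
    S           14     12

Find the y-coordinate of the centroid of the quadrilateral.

119/59

Apply the shoelace (surveyor's) formula. First the cross-terms c_i = x_i·y_{i+1} − x_{i+1}·y_i:
  -54, -60, -126, -114  ⇒  2A = -354, A = -177.
Then Σ (y_i + y_{i+1})·c_i = -2142, so ȳ = -2142 / (6·(-177)) = 119/59.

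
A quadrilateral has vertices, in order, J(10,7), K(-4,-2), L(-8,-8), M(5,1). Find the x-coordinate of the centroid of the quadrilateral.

5/9

Apply the shoelace (surveyor's) formula. First the cross-terms c_i = x_i·y_{i+1} − x_{i+1}·y_i:
  8, 16, 32, 25  ⇒  2A = 81, A = 40.5.
Then Σ (x_i + x_{i+1})·c_i = 135, so x̄ = 135 / (6·40.5) = 5/9.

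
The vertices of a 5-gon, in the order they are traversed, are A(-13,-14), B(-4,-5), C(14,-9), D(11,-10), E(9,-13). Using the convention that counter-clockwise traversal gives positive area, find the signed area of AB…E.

-137

Σ = (9) + (106) + (-41) + (-53) + (-295) = -274
Signed area = Σ/2 = -137 (negative ⇒ clockwise traversal).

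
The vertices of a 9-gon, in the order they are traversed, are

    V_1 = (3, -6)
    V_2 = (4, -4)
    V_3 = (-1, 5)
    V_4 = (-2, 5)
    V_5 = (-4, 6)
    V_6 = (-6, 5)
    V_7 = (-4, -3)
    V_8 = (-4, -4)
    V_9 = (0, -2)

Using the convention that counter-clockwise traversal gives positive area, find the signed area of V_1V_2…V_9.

Σ = (12) + (16) + (5) + (8) + (16) + (38) + (4) + (8) + (6) = 113
Signed area = Σ/2 = 56.5 (positive ⇒ counter-clockwise traversal).

56.5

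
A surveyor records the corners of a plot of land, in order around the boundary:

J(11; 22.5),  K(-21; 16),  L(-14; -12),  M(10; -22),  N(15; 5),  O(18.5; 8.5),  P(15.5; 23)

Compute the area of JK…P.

1178.5

Σ = (648.5) + (476) + (428) + (380) + (35) + (293.75) + (95.75) = 2357
Area = |Σ|/2 = 1178.5.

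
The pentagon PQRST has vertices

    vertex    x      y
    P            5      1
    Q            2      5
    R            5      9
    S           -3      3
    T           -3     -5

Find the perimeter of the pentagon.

|PQ| = √((-3)² + (4)²) = √25 = 5
|QR| = √((3)² + (4)²) = √25 = 5
|RS| = √((-8)² + (-6)²) = √100 = 10
|ST| = √((0)² + (-8)²) = √64 = 8
|TP| = √((8)² + (6)²) = √100 = 10
Perimeter = 5 + 5 + 10 + 8 + 10 = 38.

38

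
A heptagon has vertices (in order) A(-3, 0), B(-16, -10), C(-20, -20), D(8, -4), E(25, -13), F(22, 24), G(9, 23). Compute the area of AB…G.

Σ = (30) + (120) + (240) + (-4) + (886) + (290) + (69) = 1631
Area = |Σ|/2 = 815.5.

815.5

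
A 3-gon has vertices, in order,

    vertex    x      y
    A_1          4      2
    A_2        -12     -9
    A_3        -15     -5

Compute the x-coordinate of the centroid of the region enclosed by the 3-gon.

Apply the surveyor's formula. First the cross-terms c_i = x_i·y_{i+1} − x_{i+1}·y_i:
  -12, -75, -10  ⇒  2A = -97, A = -48.5.
Then Σ (x_i + x_{i+1})·c_i = 2231, so x̄ = 2231 / (6·(-48.5)) = -23/3.

-23/3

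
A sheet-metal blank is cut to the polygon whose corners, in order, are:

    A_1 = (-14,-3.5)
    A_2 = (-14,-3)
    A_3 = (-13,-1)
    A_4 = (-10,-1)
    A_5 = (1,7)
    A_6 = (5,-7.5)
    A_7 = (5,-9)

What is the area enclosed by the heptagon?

Apply Gauss's area formula: 2A = Σ (x_i·y_{i+1} − x_{i+1}·y_i), indices taken mod 7.
Σ = (-7) + (-25) + (3) + (-69) + (-42.5) + (-7.5) + (-143.5) = -291.5
Area = |Σ|/2 = 145.75.

145.75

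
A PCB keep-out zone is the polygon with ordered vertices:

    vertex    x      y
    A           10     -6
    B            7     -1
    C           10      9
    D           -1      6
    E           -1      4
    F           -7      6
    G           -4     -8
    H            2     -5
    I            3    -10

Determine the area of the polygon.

Apply the shoelace formula: 2A = Σ (x_i·y_{i+1} − x_{i+1}·y_i), indices taken mod 9.
Cross-terms: 32, 73, 69, 2, 22, 80, 36, -5, 82  ⇒  Σ = 391
Area = |Σ|/2 = 195.5.

195.5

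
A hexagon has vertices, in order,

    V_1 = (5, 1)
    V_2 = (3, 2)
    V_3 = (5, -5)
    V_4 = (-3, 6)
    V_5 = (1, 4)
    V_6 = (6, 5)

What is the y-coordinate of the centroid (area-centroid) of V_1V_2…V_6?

Apply Gauss's area formula. First the cross-terms c_i = x_i·y_{i+1} − x_{i+1}·y_i:
  7, -25, 15, -18, -19, -19  ⇒  2A = -59, A = -29.5.
Then Σ (y_i + y_{i+1})·c_i = -354, so ȳ = -354 / (6·(-29.5)) = 2.

2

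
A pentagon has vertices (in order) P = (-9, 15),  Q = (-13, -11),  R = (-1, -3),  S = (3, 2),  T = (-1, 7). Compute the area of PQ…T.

200

P→Q: (-9)(-11) − (-13)(15) = 294
Q→R: (-13)(-3) − (-1)(-11) = 28
R→S: (-1)(2) − (3)(-3) = 7
S→T: (3)(7) − (-1)(2) = 23
T→P: (-1)(15) − (-9)(7) = 48
Σ = 400
Area = |Σ|/2 = 200.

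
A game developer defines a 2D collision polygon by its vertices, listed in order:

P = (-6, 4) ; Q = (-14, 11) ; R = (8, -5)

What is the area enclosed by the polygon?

Apply Gauss's area formula: 2A = Σ (x_i·y_{i+1} − x_{i+1}·y_i), indices taken mod 3.
Σ = (-10) + (-18) + (2) = -26
Area = |Σ|/2 = 13.

13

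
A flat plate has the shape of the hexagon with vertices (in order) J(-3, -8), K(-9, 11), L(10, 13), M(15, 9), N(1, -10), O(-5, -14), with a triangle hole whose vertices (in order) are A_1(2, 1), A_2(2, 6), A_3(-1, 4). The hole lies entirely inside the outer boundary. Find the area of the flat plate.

Outer boundary:
Apply the surveyor's formula: 2A = Σ (x_i·y_{i+1} − x_{i+1}·y_i), indices taken mod 6.
J→K: (-3)(11) − (-9)(-8) = -105
K→L: (-9)(13) − (10)(11) = -227
L→M: (10)(9) − (15)(13) = -105
M→N: (15)(-10) − (1)(9) = -159
N→O: (1)(-14) − (-5)(-10) = -64
O→J: (-5)(-8) − (-3)(-14) = -2
Σ = -662
Area = |Σ|/2 = 331.
Hole:
Σ = (10) + (14) + (-9) = 15
Area = |Σ|/2 = 7.5.
Net area = 331 − 7.5 = 323.5.

323.5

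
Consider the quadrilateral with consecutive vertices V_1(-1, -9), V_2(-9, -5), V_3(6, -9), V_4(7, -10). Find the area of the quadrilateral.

17.5

Apply the surveyor's formula: 2A = Σ (x_i·y_{i+1} − x_{i+1}·y_i), indices taken mod 4.
Σ = (-76) + (111) + (3) + (-73) = -35
Area = |Σ|/2 = 17.5.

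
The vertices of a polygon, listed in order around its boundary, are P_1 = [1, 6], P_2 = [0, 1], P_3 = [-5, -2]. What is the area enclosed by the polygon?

11

Σ = (1) + (5) + (-28) = -22
Area = |Σ|/2 = 11.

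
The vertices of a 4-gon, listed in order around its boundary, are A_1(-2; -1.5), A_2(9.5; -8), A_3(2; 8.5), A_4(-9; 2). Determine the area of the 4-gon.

112.5

Apply the surveyor's formula: 2A = Σ (x_i·y_{i+1} − x_{i+1}·y_i), indices taken mod 4.
Σ = (30.25) + (96.75) + (80.5) + (17.5) = 225
Area = |Σ|/2 = 112.5.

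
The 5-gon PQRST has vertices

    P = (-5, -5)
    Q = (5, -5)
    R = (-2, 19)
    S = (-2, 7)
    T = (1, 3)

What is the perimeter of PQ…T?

62

|PQ| = √((10)² + (0)²) = √100 = 10
|QR| = √((-7)² + (24)²) = √625 = 25
|RS| = √((0)² + (-12)²) = √144 = 12
|ST| = √((3)² + (-4)²) = √25 = 5
|TP| = √((-6)² + (-8)²) = √100 = 10
Perimeter = 10 + 25 + 12 + 5 + 10 = 62.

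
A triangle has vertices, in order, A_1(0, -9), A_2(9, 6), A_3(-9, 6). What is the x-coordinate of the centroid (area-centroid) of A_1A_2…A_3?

Apply the surveyor's formula. First the cross-terms c_i = x_i·y_{i+1} − x_{i+1}·y_i:
  81, 108, 81  ⇒  2A = 270, A = 135.
Then Σ (x_i + x_{i+1})·c_i = 0, so x̄ = 0 / (6·135) = 0.

0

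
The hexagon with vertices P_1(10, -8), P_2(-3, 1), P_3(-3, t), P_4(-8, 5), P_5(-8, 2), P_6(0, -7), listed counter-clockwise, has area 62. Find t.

Write out the shoelace sum; only the two edges meeting at P_3 involve t:
2·Area = [((-3)·t − (-3)·1) + ((-3)·5 − (-8)·t)] + 136
       = 5·t + 124 = 124
⇒ t = 0.

0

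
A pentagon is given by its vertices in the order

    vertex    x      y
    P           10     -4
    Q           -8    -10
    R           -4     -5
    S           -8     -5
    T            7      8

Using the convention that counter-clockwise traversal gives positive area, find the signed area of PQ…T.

-144.5

Apply the surveyor's formula: 2A = Σ (x_i·y_{i+1} − x_{i+1}·y_i), indices taken mod 5.
Σ = (-132) + (0) + (-20) + (-29) + (-108) = -289
Signed area = Σ/2 = -144.5 (negative ⇒ clockwise traversal).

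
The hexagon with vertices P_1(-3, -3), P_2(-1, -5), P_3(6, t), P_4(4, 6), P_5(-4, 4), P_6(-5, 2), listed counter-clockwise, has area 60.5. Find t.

Write out the shoelace sum; only the two edges meeting at P_3 involve t:
2·Area = [((-1)·t − 6·(-5)) + (6·6 − 4·t)] + 85
       = -5·t + 151 = 121
⇒ t = 6.

6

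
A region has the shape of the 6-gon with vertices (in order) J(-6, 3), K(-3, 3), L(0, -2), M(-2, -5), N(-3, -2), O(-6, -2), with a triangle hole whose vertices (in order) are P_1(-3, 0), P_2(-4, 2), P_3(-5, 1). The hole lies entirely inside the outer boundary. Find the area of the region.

Outer boundary:
Apply the surveyor's formula: 2A = Σ (x_i·y_{i+1} − x_{i+1}·y_i), indices taken mod 6.
J→K: (-6)(3) − (-3)(3) = -9
K→L: (-3)(-2) − (0)(3) = 6
L→M: (0)(-5) − (-2)(-2) = -4
M→N: (-2)(-2) − (-3)(-5) = -11
N→O: (-3)(-2) − (-6)(-2) = -6
O→J: (-6)(3) − (-6)(-2) = -30
Σ = -54
Area = |Σ|/2 = 27.
Hole:
Σ = (-6) + (6) + (3) = 3
Area = |Σ|/2 = 1.5.
Net area = 27 − 1.5 = 25.5.

25.5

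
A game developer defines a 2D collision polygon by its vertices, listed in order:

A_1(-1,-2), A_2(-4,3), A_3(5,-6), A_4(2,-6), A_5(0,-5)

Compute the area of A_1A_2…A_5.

17.5

Apply the shoelace (surveyor's) formula: 2A = Σ (x_i·y_{i+1} − x_{i+1}·y_i), indices taken mod 5.
A_1→A_2: (-1)(3) − (-4)(-2) = -11
A_2→A_3: (-4)(-6) − (5)(3) = 9
A_3→A_4: (5)(-6) − (2)(-6) = -18
A_4→A_5: (2)(-5) − (0)(-6) = -10
A_5→A_1: (0)(-2) − (-1)(-5) = -5
Σ = -35
Area = |Σ|/2 = 17.5.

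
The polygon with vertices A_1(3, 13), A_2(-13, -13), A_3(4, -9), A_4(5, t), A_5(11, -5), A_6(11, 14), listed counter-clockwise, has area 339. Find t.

-7

Write out the shoelace sum; only the two edges meeting at A_4 involve t:
2·Area = [(4·t − 5·(-9)) + (5·(-5) − 11·t)] + 609
       = -7·t + 629 = 678
⇒ t = -7.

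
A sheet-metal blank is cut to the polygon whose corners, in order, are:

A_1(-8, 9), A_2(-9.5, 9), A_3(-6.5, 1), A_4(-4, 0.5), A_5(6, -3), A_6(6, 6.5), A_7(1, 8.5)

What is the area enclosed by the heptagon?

Apply the shoelace (surveyor's) formula: 2A = Σ (x_i·y_{i+1} − x_{i+1}·y_i), indices taken mod 7.
A_1→A_2: (-8)(9) − (-9.5)(9) = 13.5
A_2→A_3: (-9.5)(1) − (-6.5)(9) = 49
A_3→A_4: (-6.5)(0.5) − (-4)(1) = 0.75
A_4→A_5: (-4)(-3) − (6)(0.5) = 9
A_5→A_6: (6)(6.5) − (6)(-3) = 57
A_6→A_7: (6)(8.5) − (1)(6.5) = 44.5
A_7→A_1: (1)(9) − (-8)(8.5) = 77
Σ = 250.75
Area = |Σ|/2 = 125.375.

125.375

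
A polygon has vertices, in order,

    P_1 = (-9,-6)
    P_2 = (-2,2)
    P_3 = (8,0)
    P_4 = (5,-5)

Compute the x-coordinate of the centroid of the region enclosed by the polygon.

Apply Gauss's area formula. First the cross-terms c_i = x_i·y_{i+1} − x_{i+1}·y_i:
  -30, -16, -40, -75  ⇒  2A = -161, A = -80.5.
Then Σ (x_i + x_{i+1})·c_i = 14, so x̄ = 14 / (6·(-80.5)) = -2/69.

-2/69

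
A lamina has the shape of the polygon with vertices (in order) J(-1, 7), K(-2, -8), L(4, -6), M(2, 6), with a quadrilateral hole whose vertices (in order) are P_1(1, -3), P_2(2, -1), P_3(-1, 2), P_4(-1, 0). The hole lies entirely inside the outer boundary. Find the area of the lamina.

54.5

Outer boundary:
Apply the shoelace (surveyor's) formula: 2A = Σ (x_i·y_{i+1} − x_{i+1}·y_i), indices taken mod 4.
Cross-terms: 22, 44, 36, 20  ⇒  Σ = 122
Area = |Σ|/2 = 61.
Hole:
P_1→P_2: (1)(-1) − (2)(-3) = 5
P_2→P_3: (2)(2) − (-1)(-1) = 3
P_3→P_4: (-1)(0) − (-1)(2) = 2
P_4→P_1: (-1)(-3) − (1)(0) = 3
Σ = 13
Area = |Σ|/2 = 6.5.
Net area = 61 − 6.5 = 54.5.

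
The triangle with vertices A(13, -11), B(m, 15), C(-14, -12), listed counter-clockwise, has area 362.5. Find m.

Write out the shoelace sum; only the two edges meeting at B involve m:
2·Area = [(13·15 − m·(-11)) + (m·(-12) − (-14)·15)] + 310
       = -1·m + 715 = 725
⇒ m = -10.

-10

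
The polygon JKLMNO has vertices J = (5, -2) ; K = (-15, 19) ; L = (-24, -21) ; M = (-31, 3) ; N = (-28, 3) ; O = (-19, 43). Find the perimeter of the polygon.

190

|JK| = √((-20)² + (21)²) = √841 = 29
|KL| = √((-9)² + (-40)²) = √1681 = 41
|LM| = √((-7)² + (24)²) = √625 = 25
|MN| = √((3)² + (0)²) = √9 = 3
|NO| = √((9)² + (40)²) = √1681 = 41
|OJ| = √((24)² + (-45)²) = √2601 = 51
Perimeter = 29 + 41 + 25 + 3 + 41 + 51 = 190.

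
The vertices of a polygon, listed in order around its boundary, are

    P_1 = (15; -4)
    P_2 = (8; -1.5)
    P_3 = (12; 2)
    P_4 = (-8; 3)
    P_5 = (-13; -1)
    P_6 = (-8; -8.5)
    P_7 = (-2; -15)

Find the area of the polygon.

Apply Gauss's area formula: 2A = Σ (x_i·y_{i+1} − x_{i+1}·y_i), indices taken mod 7.
Cross-terms: 9.5, 34, 52, 47, 102.5, 103, 233  ⇒  Σ = 581
Area = |Σ|/2 = 290.5.

290.5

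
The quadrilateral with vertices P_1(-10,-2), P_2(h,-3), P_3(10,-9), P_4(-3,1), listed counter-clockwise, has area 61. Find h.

Write out the shoelace sum; only the two edges meeting at P_2 involve h:
2·Area = [((-10)·(-3) − h·(-2)) + (h·(-9) − 10·(-3))] + -1
       = -7·h + 59 = 122
⇒ h = -9.

-9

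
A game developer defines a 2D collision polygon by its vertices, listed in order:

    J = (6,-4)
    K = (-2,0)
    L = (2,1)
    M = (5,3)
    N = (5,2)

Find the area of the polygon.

Apply the surveyor's formula: 2A = Σ (x_i·y_{i+1} − x_{i+1}·y_i), indices taken mod 5.
J→K: (6)(0) − (-2)(-4) = -8
K→L: (-2)(1) − (2)(0) = -2
L→M: (2)(3) − (5)(1) = 1
M→N: (5)(2) − (5)(3) = -5
N→J: (5)(-4) − (6)(2) = -32
Σ = -46
Area = |Σ|/2 = 23.

23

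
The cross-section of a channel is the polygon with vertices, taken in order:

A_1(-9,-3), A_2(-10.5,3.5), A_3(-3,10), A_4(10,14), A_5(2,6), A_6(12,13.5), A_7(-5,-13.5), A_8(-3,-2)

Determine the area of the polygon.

Σ = (-63) + (-94.5) + (-142) + (32) + (-45) + (-94.5) + (-30.5) + (-9) = -446.5
Area = |Σ|/2 = 223.25.

223.25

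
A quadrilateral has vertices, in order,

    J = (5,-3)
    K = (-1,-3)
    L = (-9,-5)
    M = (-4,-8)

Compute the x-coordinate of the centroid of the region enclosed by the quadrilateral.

-119/48

Apply the shoelace (surveyor's) formula. First the cross-terms c_i = x_i·y_{i+1} − x_{i+1}·y_i:
  -18, -22, 52, 52  ⇒  2A = 64, A = 32.
Then Σ (x_i + x_{i+1})·c_i = -476, so x̄ = -476 / (6·32) = -119/48.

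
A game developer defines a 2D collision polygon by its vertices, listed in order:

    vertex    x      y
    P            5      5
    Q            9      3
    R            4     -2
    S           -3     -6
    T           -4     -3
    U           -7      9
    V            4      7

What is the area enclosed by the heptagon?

Cross-terms: -30, -30, -30, -15, -57, -85, -15  ⇒  Σ = -262
Area = |Σ|/2 = 131.

131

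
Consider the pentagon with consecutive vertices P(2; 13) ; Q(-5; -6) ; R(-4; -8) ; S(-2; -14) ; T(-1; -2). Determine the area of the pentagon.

45

Apply the shoelace (surveyor's) formula: 2A = Σ (x_i·y_{i+1} − x_{i+1}·y_i), indices taken mod 5.
Σ = (53) + (16) + (40) + (-10) + (-9) = 90
Area = |Σ|/2 = 45.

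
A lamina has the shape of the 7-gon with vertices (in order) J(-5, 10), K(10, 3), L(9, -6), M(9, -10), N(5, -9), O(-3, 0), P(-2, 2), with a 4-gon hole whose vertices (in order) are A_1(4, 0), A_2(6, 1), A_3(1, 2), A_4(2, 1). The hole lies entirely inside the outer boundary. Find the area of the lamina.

152

Outer boundary:
J→K: (-5)(3) − (10)(10) = -115
K→L: (10)(-6) − (9)(3) = -87
L→M: (9)(-10) − (9)(-6) = -36
M→N: (9)(-9) − (5)(-10) = -31
N→O: (5)(0) − (-3)(-9) = -27
O→P: (-3)(2) − (-2)(0) = -6
P→J: (-2)(10) − (-5)(2) = -10
Σ = -312
Area = |Σ|/2 = 156.
Hole:
Apply the shoelace formula: 2A = Σ (x_i·y_{i+1} − x_{i+1}·y_i), indices taken mod 4.
Cross-terms: 4, 11, -3, -4  ⇒  Σ = 8
Area = |Σ|/2 = 4.
Net area = 156 − 4 = 152.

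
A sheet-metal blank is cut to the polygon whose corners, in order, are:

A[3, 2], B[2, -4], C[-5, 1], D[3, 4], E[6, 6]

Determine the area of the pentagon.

Apply Gauss's area formula: 2A = Σ (x_i·y_{i+1} − x_{i+1}·y_i), indices taken mod 5.
A→B: (3)(-4) − (2)(2) = -16
B→C: (2)(1) − (-5)(-4) = -18
C→D: (-5)(4) − (3)(1) = -23
D→E: (3)(6) − (6)(4) = -6
E→A: (6)(2) − (3)(6) = -6
Σ = -69
Area = |Σ|/2 = 34.5.

34.5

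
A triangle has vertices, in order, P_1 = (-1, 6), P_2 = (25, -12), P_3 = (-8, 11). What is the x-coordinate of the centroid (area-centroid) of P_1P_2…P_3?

Apply Gauss's area formula. First the cross-terms c_i = x_i·y_{i+1} − x_{i+1}·y_i:
  -138, 179, -37  ⇒  2A = 4, A = 2.
Then Σ (x_i + x_{i+1})·c_i = 64, so x̄ = 64 / (6·2) = 16/3.

16/3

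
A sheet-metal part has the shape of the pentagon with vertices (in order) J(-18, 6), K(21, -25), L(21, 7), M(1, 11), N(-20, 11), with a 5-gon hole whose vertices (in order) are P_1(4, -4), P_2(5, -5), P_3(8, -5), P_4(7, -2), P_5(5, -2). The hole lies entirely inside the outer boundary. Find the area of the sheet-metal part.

Outer boundary:
Σ = (324) + (672) + (224) + (231) + (78) = 1529
Area = |Σ|/2 = 764.5.
Hole:
Apply the surveyor's formula: 2A = Σ (x_i·y_{i+1} − x_{i+1}·y_i), indices taken mod 5.
Cross-terms: 0, 15, 19, -4, -12  ⇒  Σ = 18
Area = |Σ|/2 = 9.
Net area = 764.5 − 9 = 755.5.

755.5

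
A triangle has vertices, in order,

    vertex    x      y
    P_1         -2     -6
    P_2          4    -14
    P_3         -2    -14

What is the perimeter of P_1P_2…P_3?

|P_1P_2| = √((6)² + (-8)²) = √100 = 10
|P_2P_3| = √((-6)² + (0)²) = √36 = 6
|P_3P_1| = √((0)² + (8)²) = √64 = 8
Perimeter = 10 + 6 + 8 = 24.

24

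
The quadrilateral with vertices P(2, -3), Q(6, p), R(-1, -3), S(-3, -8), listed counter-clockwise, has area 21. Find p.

Write out the shoelace sum; only the two edges meeting at Q involve p:
2·Area = [(2·p − 6·(-3)) + (6·(-3) − (-1)·p)] + 24
       = 3·p + 24 = 42
⇒ p = 6.

6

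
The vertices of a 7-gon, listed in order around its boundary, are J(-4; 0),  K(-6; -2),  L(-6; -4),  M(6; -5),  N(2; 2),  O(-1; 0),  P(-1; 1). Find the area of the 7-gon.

Apply the shoelace (surveyor's) formula: 2A = Σ (x_i·y_{i+1} − x_{i+1}·y_i), indices taken mod 7.
J→K: (-4)(-2) − (-6)(0) = 8
K→L: (-6)(-4) − (-6)(-2) = 12
L→M: (-6)(-5) − (6)(-4) = 54
M→N: (6)(2) − (2)(-5) = 22
N→O: (2)(0) − (-1)(2) = 2
O→P: (-1)(1) − (-1)(0) = -1
P→J: (-1)(0) − (-4)(1) = 4
Σ = 101
Area = |Σ|/2 = 50.5.

50.5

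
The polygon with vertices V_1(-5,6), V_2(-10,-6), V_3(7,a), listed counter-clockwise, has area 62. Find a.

10

The doubled signed area Σ (x_i y_{i+1} − x_{i+1} y_i) is linear in a.
With a=0 it equals 174; the coefficient of a is -5 (from the two edges through V_3).
So -5·a + 174 = 2·62 = 124 ⇒ a = 10.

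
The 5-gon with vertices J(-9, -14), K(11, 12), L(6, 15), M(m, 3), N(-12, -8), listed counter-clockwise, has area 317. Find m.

The doubled signed area Σ (x_i y_{i+1} − x_{i+1} y_i) is linear in m.
With m=0 it equals 289; the coefficient of m is -23 (from the two edges through M).
So -23·m + 289 = 2·317 = 634 ⇒ m = -15.

-15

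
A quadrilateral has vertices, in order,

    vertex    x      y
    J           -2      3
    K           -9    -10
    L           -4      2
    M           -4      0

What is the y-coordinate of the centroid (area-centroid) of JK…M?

-23/9

Apply the surveyor's formula. First the cross-terms c_i = x_i·y_{i+1} − x_{i+1}·y_i:
  47, -58, 8, -12  ⇒  2A = -15, A = -7.5.
Then Σ (y_i + y_{i+1})·c_i = 115, so ȳ = 115 / (6·(-7.5)) = -23/9.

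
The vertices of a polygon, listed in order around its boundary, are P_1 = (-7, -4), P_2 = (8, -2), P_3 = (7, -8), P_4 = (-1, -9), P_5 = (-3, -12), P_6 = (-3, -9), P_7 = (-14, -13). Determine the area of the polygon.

110.5

Apply the surveyor's formula: 2A = Σ (x_i·y_{i+1} − x_{i+1}·y_i), indices taken mod 7.
Cross-terms: 46, -50, -71, -15, -9, -87, -35  ⇒  Σ = -221
Area = |Σ|/2 = 110.5.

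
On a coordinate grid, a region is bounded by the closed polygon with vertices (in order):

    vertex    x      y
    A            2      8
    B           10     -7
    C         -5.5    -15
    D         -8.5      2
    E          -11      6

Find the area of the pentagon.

275

Apply the surveyor's formula: 2A = Σ (x_i·y_{i+1} − x_{i+1}·y_i), indices taken mod 5.
A→B: (2)(-7) − (10)(8) = -94
B→C: (10)(-15) − (-5.5)(-7) = -188.5
C→D: (-5.5)(2) − (-8.5)(-15) = -138.5
D→E: (-8.5)(6) − (-11)(2) = -29
E→A: (-11)(8) − (2)(6) = -100
Σ = -550
Area = |Σ|/2 = 275.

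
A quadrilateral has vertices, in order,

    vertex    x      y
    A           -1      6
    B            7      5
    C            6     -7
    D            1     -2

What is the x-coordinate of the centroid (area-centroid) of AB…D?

Apply the surveyor's formula. First the cross-terms c_i = x_i·y_{i+1} − x_{i+1}·y_i:
  -47, -79, -5, 4  ⇒  2A = -127, A = -63.5.
Then Σ (x_i + x_{i+1})·c_i = -1344, so x̄ = -1344 / (6·(-63.5)) = 448/127.

448/127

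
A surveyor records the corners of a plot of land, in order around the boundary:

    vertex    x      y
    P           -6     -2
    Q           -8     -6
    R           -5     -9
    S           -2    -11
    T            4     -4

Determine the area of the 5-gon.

Σ = (20) + (42) + (37) + (52) + (-32) = 119
Area = |Σ|/2 = 59.5.

59.5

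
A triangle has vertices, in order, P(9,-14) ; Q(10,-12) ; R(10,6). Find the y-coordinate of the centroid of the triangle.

-20/3

Apply the shoelace formula. First the cross-terms c_i = x_i·y_{i+1} − x_{i+1}·y_i:
  32, 180, -194  ⇒  2A = 18, A = 9.
Then Σ (y_i + y_{i+1})·c_i = -360, so ȳ = -360 / (6·9) = -20/3.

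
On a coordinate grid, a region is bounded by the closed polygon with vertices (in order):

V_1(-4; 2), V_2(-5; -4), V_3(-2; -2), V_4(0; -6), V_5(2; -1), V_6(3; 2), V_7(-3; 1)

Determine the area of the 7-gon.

V_1→V_2: (-4)(-4) − (-5)(2) = 26
V_2→V_3: (-5)(-2) − (-2)(-4) = 2
V_3→V_4: (-2)(-6) − (0)(-2) = 12
V_4→V_5: (0)(-1) − (2)(-6) = 12
V_5→V_6: (2)(2) − (3)(-1) = 7
V_6→V_7: (3)(1) − (-3)(2) = 9
V_7→V_1: (-3)(2) − (-4)(1) = -2
Σ = 66
Area = |Σ|/2 = 33.

33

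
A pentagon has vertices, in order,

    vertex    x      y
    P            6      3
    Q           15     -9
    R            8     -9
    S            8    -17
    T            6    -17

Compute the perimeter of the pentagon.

|PQ| = √((9)² + (-12)²) = √225 = 15
|QR| = √((-7)² + (0)²) = √49 = 7
|RS| = √((0)² + (-8)²) = √64 = 8
|ST| = √((-2)² + (0)²) = √4 = 2
|TP| = √((0)² + (20)²) = √400 = 20
Perimeter = 15 + 7 + 8 + 2 + 20 = 52.

52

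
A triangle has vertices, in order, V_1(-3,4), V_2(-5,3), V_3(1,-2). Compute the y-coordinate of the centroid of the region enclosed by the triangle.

5/3

Apply the shoelace formula. First the cross-terms c_i = x_i·y_{i+1} − x_{i+1}·y_i:
  11, 7, -2  ⇒  2A = 16, A = 8.
Then Σ (y_i + y_{i+1})·c_i = 80, so ȳ = 80 / (6·8) = 5/3.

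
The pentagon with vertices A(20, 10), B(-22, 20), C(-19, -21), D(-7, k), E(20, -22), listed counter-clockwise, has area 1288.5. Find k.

The doubled signed area Σ (x_i y_{i+1} − x_{i+1} y_i) is linear in k.
With k=0 it equals 2109; the coefficient of k is -39 (from the two edges through D).
So -39·k + 2109 = 2·1288.5 = 2577 ⇒ k = -12.

-12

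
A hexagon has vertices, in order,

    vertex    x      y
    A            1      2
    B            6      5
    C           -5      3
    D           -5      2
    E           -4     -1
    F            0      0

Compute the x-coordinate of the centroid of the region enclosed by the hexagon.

Apply the surveyor's formula. First the cross-terms c_i = x_i·y_{i+1} − x_{i+1}·y_i:
  -7, 43, 5, 13, 0, 0  ⇒  2A = 54, A = 27.
Then Σ (x_i + x_{i+1})·c_i = -173, so x̄ = -173 / (6·27) = -173/162.

-173/162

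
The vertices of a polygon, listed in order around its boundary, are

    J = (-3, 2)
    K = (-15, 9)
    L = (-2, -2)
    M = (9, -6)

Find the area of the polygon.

40.5

Apply the surveyor's formula: 2A = Σ (x_i·y_{i+1} − x_{i+1}·y_i), indices taken mod 4.
Cross-terms: 3, 48, 30, 0  ⇒  Σ = 81
Area = |Σ|/2 = 40.5.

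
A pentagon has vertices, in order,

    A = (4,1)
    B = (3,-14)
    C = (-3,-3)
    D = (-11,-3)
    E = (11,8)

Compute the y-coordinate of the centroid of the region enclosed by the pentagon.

Apply the shoelace (surveyor's) formula. First the cross-terms c_i = x_i·y_{i+1} − x_{i+1}·y_i:
  -59, -51, -24, -55, -21  ⇒  2A = -210, A = -105.
Then Σ (y_i + y_{i+1})·c_i = 1314, so ȳ = 1314 / (6·(-105)) = -73/35.

-73/35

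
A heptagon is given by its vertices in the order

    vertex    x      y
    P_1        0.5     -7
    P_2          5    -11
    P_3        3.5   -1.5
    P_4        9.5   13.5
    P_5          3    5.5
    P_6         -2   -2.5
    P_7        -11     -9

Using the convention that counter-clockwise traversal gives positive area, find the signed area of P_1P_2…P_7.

Apply the surveyor's formula: 2A = Σ (x_i·y_{i+1} − x_{i+1}·y_i), indices taken mod 7.
Σ = (29.5) + (31) + (61.5) + (11.75) + (3.5) + (-9.5) + (81.5) = 209.25
Signed area = Σ/2 = 104.625 (positive ⇒ counter-clockwise traversal).

104.625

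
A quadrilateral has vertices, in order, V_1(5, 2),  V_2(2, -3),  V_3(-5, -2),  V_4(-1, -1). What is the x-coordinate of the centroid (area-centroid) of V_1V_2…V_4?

41/48

Apply the surveyor's formula. First the cross-terms c_i = x_i·y_{i+1} − x_{i+1}·y_i:
  -19, -19, 3, 3  ⇒  2A = -32, A = -16.
Then Σ (x_i + x_{i+1})·c_i = -82, so x̄ = -82 / (6·(-16)) = 41/48.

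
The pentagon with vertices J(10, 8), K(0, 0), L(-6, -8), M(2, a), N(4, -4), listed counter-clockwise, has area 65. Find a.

Write out the shoelace sum; only the two edges meeting at M involve a:
2·Area = [((-6)·a − 2·(-8)) + (2·(-4) − 4·a)] + 72
       = -10·a + 80 = 130
⇒ a = -5.

-5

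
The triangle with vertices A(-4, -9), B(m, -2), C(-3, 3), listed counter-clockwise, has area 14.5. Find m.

Write out the shoelace sum; only the two edges meeting at B involve m:
2·Area = [((-4)·(-2) − m·(-9)) + (m·3 − (-3)·(-2))] + 39
       = 12·m + 41 = 29
⇒ m = -1.

-1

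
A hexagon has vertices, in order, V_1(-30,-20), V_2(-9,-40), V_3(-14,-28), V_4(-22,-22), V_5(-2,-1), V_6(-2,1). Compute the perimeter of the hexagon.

118

|V_1V_2| = √((21)² + (-20)²) = √841 = 29
|V_2V_3| = √((-5)² + (12)²) = √169 = 13
|V_3V_4| = √((-8)² + (6)²) = √100 = 10
|V_4V_5| = √((20)² + (21)²) = √841 = 29
|V_5V_6| = √((0)² + (2)²) = √4 = 2
|V_6V_1| = √((-28)² + (-21)²) = √1225 = 35
Perimeter = 29 + 13 + 10 + 29 + 2 + 35 = 118.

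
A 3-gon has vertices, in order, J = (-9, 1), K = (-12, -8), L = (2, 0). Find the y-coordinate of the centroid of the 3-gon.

Apply the surveyor's formula. First the cross-terms c_i = x_i·y_{i+1} − x_{i+1}·y_i:
  84, 16, 2  ⇒  2A = 102, A = 51.
Then Σ (y_i + y_{i+1})·c_i = -714, so ȳ = -714 / (6·51) = -7/3.

-7/3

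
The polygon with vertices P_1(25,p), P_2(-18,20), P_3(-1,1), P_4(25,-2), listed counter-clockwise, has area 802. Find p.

Write out the shoelace sum; only the two edges meeting at P_1 involve p:
2·Area = [(25·p − 25·(-2)) + (25·20 − (-18)·p)] + -21
       = 43·p + 529 = 1604
⇒ p = 25.

25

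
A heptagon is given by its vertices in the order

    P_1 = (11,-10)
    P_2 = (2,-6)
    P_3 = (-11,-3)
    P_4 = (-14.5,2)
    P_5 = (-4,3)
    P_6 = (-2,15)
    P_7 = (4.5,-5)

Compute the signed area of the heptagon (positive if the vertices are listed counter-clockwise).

-160.25

Apply the surveyor's formula: 2A = Σ (x_i·y_{i+1} − x_{i+1}·y_i), indices taken mod 7.
P_1→P_2: (11)(-6) − (2)(-10) = -46
P_2→P_3: (2)(-3) − (-11)(-6) = -72
P_3→P_4: (-11)(2) − (-14.5)(-3) = -65.5
P_4→P_5: (-14.5)(3) − (-4)(2) = -35.5
P_5→P_6: (-4)(15) − (-2)(3) = -54
P_6→P_7: (-2)(-5) − (4.5)(15) = -57.5
P_7→P_1: (4.5)(-10) − (11)(-5) = 10
Σ = -320.5
Signed area = Σ/2 = -160.25 (negative ⇒ clockwise traversal).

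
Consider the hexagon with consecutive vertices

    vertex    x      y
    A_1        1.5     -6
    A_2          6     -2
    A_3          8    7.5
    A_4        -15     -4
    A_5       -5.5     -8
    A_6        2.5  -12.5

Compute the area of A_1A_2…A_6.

Σ = (33) + (61) + (80.5) + (98) + (88.75) + (3.75) = 365
Area = |Σ|/2 = 182.5.

182.5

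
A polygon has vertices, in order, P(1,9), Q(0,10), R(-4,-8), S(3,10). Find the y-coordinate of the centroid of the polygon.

11/3

Apply the shoelace formula. First the cross-terms c_i = x_i·y_{i+1} − x_{i+1}·y_i:
  10, 40, -16, 17  ⇒  2A = 51, A = 25.5.
Then Σ (y_i + y_{i+1})·c_i = 561, so ȳ = 561 / (6·25.5) = 11/3.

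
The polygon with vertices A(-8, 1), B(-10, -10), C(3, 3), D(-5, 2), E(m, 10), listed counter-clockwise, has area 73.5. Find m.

Write out the shoelace sum; only the two edges meeting at E involve m:
2·Area = [((-5)·10 − m·2) + (m·1 − (-8)·10)] + 111
       = -1·m + 141 = 147
⇒ m = -6.

-6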